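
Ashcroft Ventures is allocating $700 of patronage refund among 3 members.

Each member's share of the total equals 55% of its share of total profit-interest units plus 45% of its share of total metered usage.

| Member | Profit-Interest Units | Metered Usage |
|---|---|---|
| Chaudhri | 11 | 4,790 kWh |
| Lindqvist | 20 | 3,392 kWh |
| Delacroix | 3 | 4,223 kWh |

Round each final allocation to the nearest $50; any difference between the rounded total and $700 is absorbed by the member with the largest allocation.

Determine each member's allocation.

Profit-interest units total 34; metered usage total 12,405.
Composite weights (55% profit-interest units + 45% metered usage): Chaudhri 0.3517; Lindqvist 0.4466; Delacroix 0.2017.
Unrounded shares: Chaudhri 246.19; Lindqvist 312.60; Delacroix 141.21.
After rounding ($50): Chaudhri $250; Lindqvist $300; Delacroix $150. Sum = $700.
Rounded total matches; no reconciliation needed.

Chaudhri: $250 | Lindqvist: $300 | Delacroix: $150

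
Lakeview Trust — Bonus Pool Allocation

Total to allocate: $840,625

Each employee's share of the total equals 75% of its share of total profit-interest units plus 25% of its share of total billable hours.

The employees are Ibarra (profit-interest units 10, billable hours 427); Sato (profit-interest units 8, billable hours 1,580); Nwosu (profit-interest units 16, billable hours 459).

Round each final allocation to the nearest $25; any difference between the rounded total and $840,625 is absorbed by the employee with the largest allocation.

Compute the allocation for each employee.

Ibarra: $221,825; Sato: $283,000; Nwosu: $335,800

Totals — profit-interest units 34, billable hours 2,466.
Combined weights (75% profit-interest units + 25% billable hours): Ibarra 0.2639; Sato 0.3366; Nwosu 0.3995.
Pro-rata amounts: Ibarra 221,821.57; Sato 282,995.58; Nwosu 335,807.85.
At nearest $25: Ibarra $221,825; Sato $283,000; Nwosu $335,800. Sum = $840,625.
Sum already equals the total — no adjustment.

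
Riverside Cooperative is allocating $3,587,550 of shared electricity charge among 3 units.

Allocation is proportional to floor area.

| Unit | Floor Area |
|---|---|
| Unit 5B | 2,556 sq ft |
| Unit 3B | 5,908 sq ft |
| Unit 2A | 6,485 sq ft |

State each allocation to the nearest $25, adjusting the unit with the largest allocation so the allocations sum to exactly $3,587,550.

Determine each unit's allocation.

Floor area total: 14,949.
Pro-rata amounts: Unit 5B 2,556/14,949 × $3,587,550 = 613,404.09; Unit 3B 5,908/14,949 × $3,587,550 = 1,417,837.01; Unit 2A 6,485/14,949 × $3,587,550 = 1,556,308.90.
Rounded to nearest $25: Unit 5B $613,400; Unit 3B $1,417,825; Unit 2A $1,556,300. Sum = $3,587,525.
Difference $3,587,550 − $3,587,525 = +$25 applied to largest allocation (Unit 2A): Unit 2A becomes $1,556,325.

Unit 5B: $613,400; Unit 3B: $1,417,825; Unit 2A: $1,556,325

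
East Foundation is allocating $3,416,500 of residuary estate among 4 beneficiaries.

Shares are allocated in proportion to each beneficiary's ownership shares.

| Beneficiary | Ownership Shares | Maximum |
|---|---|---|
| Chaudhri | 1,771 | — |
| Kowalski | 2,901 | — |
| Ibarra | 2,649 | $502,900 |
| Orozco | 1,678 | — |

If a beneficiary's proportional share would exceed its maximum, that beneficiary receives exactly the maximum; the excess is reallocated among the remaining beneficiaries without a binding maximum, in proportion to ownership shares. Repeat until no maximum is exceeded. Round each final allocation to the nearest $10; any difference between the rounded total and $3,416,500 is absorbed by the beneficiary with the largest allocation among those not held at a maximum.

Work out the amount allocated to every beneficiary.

Total ownership shares = 8,999.
Pro-rata shares before constraints: Chaudhri 672,365.99; Kowalski 1,101,374.21; Ibarra 1,005,701.58; Orozco 637,058.23.
Held at cap: Ibarra ($502,900); remaining pool $2,913,600 reallocated over remaining ownership shares 6,350.
Redistributed shares: Chaudhri 812,596.16 → $812,600; Kowalski 1,331,079.31 → $1,331,080; Orozco 769,924.54 → $769,920.

Chaudhri: $812,600 | Kowalski: $1,331,080 | Ibarra: $502,900 | Orozco: $769,920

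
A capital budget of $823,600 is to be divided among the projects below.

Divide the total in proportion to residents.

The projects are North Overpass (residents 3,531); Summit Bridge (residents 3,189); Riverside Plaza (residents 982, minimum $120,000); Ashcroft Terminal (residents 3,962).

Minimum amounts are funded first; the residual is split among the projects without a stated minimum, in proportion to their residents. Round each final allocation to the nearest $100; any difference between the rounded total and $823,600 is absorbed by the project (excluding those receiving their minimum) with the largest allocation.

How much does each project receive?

North Overpass: $232,600; Summit Bridge: $210,100; Riverside Plaza: $120,000; Ashcroft Terminal: $260,900

Minimums first: Riverside Plaza $120,000. Residual $703,600.
Residual split over remaining residents 10,682: North Overpass 232,579.25 → $232,600; Summit Bridge 210,052.46 → $210,100; Ashcroft Terminal 260,968.28 → $261,000.
Rounding difference −$100 applied to Ashcroft Terminal → $260,900.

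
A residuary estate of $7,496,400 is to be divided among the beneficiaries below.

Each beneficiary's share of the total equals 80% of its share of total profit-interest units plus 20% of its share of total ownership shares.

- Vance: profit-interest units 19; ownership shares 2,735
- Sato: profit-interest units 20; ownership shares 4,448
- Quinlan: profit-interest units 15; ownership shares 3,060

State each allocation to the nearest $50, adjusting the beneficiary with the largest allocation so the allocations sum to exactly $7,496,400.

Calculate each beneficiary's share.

Vance: $2,510,400 | Sato: $2,872,250 | Quinlan: $2,113,750

Profit-interest units total 54; ownership shares total 10,243.
Composite weights (80% profit-interest units + 20% ownership shares): Vance 0.3349; Sato 0.3831; Quinlan 0.2820.
Unrounded shares: Vance 2,510,422.96; Sato 2,872,214.57; Quinlan 2,113,762.48.
At nearest $50: Vance $2,510,400; Sato $2,872,200; Quinlan $2,113,750. Sum = $7,496,350.
Difference $7,496,400 − $7,496,350 = +$50 applied to largest allocation (Sato): Sato becomes $2,872,250.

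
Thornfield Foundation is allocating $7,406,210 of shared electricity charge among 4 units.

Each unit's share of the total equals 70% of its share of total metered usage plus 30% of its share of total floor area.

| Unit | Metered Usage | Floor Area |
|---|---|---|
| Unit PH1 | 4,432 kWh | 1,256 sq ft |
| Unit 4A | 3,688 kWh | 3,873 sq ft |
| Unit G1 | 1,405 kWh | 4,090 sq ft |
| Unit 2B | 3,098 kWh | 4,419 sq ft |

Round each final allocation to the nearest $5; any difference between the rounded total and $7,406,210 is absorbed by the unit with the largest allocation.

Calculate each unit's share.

Metered usage total 12,623; floor area total 13,638.
Combined weights (70% metered usage + 30% floor area): Unit PH1 0.2734; Unit 4A 0.2897; Unit G1 0.1679; Unit 2B 0.2690.
Proportional shares: Unit PH1 2,024,874.64; Unit 4A 2,145,663.05; Unit G1 1,243,373.32; Unit 2B 1,992,298.99.
At nearest $5: Unit PH1 $2,024,875; Unit 4A $2,145,665; Unit G1 $1,243,375; Unit 2B $1,992,300. Sum = $7,406,215.
Difference $7,406,210 − $7,406,215 = −$5 applied to largest allocation (Unit 4A): Unit 4A becomes $2,145,660.

Unit PH1: $2,024,875; Unit 4A: $2,145,660; Unit G1: $1,243,375; Unit 2B: $1,992,300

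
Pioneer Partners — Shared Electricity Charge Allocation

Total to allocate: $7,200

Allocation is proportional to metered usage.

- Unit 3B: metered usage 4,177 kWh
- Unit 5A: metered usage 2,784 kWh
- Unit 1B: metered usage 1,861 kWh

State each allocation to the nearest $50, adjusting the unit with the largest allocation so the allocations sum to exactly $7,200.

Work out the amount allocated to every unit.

Metered usage total: 8,822.
Unrounded shares: Unit 3B 4,177/8,822 × $7,200 = 3,409.02; Unit 5A 2,784/8,822 × $7,200 = 2,272.14; Unit 1B 1,861/8,822 × $7,200 = 1,518.84.
After rounding ($50): Unit 3B $3,400; Unit 5A $2,250; Unit 1B $1,500. Sum = $7,150.
Difference $7,200 − $7,150 = +$50 applied to largest allocation (Unit 3B): Unit 3B becomes $3,450.

Unit 3B: $3,450; Unit 5A: $2,250; Unit 1B: $1,500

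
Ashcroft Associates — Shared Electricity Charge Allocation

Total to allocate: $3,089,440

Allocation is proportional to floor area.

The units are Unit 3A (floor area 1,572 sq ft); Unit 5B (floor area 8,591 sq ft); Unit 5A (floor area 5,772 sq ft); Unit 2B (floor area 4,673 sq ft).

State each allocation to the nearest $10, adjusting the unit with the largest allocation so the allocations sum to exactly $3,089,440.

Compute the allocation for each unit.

Combined floor area = 20,608.
Raw shares: Unit 3A 1,572/20,608 × $3,089,440 = 235,665.75; Unit 5B 8,591/20,608 × $3,089,440 = 1,287,916.30; Unit 5A 5,772/20,608 × $3,089,440 = 865,307.05; Unit 2B 4,673/20,608 × $3,089,440 = 700,550.91.
At nearest $10: Unit 3A $235,670; Unit 5B $1,287,920; Unit 5A $865,310; Unit 2B $700,550. Sum = $3,089,450.
Difference $3,089,440 − $3,089,450 = −$10 applied to largest allocation (Unit 5B): Unit 5B becomes $1,287,910.

Unit 3A: $235,670; Unit 5B: $1,287,910; Unit 5A: $865,310; Unit 2B: $700,550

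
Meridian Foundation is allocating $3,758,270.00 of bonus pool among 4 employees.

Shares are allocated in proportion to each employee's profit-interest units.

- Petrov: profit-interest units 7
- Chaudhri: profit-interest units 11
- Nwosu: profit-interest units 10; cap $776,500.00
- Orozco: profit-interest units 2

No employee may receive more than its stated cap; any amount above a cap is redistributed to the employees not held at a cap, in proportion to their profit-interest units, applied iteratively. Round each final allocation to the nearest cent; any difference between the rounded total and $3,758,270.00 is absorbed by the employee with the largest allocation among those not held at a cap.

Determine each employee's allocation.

Total profit-interest units = 30.
Unconstrained shares: Petrov 876,929.6667; Chaudhri 1,378,032.3333; Nwosu 1,252,756.6667; Orozco 250,551.3333.
Held at cap: Nwosu ($776,500.00); residual $2,981,770.00 reallocated over remaining profit-interest units 20.
Redistributed shares: Petrov 1,043,619.5000 → $1,043,619.50; Chaudhri 1,639,973.5000 → $1,639,973.50; Orozco 298,177.0000 → $298,177.00.

Petrov: $1,043,619.50 | Chaudhri: $1,639,973.50 | Nwosu: $776,500.00 | Orozco: $298,177.00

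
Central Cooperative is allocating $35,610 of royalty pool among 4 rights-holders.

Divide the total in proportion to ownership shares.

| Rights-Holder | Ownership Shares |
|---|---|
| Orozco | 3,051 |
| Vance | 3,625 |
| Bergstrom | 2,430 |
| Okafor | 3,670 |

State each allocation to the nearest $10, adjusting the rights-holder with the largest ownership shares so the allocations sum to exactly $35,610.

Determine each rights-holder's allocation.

Total ownership shares = 12,776.
Proportional shares: Orozco 3,051/12,776 × $35,610 = 8,503.92; Vance 3,625/12,776 × $35,610 = 10,103.81; Bergstrom 2,430/12,776 × $35,610 = 6,773.04; Okafor 3,670/12,776 × $35,610 = 10,229.23.
Rounded to nearest $10: Orozco $8,500; Vance $10,100; Bergstrom $6,770; Okafor $10,230. Sum = $35,600.
Difference $35,610 − $35,600 = +$10 applied to largest ownership shares (Okafor): Okafor becomes $10,240.

Orozco: $8,500 | Vance: $10,100 | Bergstrom: $6,770 | Okafor: $10,240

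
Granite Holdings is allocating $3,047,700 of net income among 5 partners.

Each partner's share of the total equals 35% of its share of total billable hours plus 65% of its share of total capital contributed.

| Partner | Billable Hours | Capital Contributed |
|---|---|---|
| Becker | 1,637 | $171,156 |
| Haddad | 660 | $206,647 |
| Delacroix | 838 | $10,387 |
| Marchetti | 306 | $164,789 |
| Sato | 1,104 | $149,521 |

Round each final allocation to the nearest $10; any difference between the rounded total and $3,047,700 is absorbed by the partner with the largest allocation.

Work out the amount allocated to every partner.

Becker: $866,850 · Haddad: $737,630 · Delacroix: $225,970 · Marchetti: $536,510 · Sato: $680,740

Totals — billable hours 4,545, capital contributed 702,500.
Blended shares (35% billable hours + 65% capital contributed): Becker 0.2844; Haddad 0.2420; Delacroix 0.0741; Marchetti 0.1760; Sato 0.2234.
Raw shares: Becker 866,846.91; Haddad 737,630.91; Delacroix 225,966.23; Marchetti 536,511.51; Sato 680,744.43.
After rounding ($10): Becker $866,850; Haddad $737,630; Delacroix $225,970; Marchetti $536,510; Sato $680,740. Sum = $3,047,700.
Rounded total matches; no reconciliation needed.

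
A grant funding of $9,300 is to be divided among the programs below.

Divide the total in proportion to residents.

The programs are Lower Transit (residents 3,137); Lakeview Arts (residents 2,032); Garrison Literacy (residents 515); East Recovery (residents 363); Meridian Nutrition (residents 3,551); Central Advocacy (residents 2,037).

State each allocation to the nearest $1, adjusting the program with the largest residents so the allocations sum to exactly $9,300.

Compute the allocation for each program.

Lower Transit: $2,507; Lakeview Arts: $1,624; Garrison Literacy: $412; East Recovery: $290; Meridian Nutrition: $2,839; Central Advocacy: $1,628

Residents total: 3,137 + 2,032 + 515 + 363 + 3,551 + 2,037 = 11,635.
Raw shares: Lower Transit 2,507.44; Lakeview Arts 1,624.20; Garrison Literacy 411.65; East Recovery 290.15; Meridian Nutrition 2,838.36; Central Advocacy 1,628.20.
Rounded to nearest $1: Lower Transit $2,507; Lakeview Arts $1,624; Garrison Literacy $412; East Recovery $290; Meridian Nutrition $2,838; Central Advocacy $1,628. Sum = $9,299.
Difference $9,300 − $9,299 = +$1 applied to largest residents (Meridian Nutrition): Meridian Nutrition becomes $2,839.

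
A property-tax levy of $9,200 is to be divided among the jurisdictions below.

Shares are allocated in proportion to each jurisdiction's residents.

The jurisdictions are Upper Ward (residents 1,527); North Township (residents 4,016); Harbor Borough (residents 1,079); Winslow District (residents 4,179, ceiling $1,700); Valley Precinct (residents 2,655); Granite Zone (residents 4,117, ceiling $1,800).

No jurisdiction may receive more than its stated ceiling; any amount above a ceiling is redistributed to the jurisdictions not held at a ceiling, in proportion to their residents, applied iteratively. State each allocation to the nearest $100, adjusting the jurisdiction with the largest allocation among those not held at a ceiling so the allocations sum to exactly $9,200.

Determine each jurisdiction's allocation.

Residents total: 17,573.
Pro-rata shares before constraints: Upper Ward 799.43; North Township 2,102.50; Harbor Borough 564.89; Winslow District 2,187.83; Valley Precinct 1,389.97; Granite Zone 2,155.37.
Cap binds for Winslow District ($1,700), Granite Zone ($1,800); balance $5,700 reallocated over remaining residents 9,277.
Shares after redistribution: Upper Ward 938.22 → $900; North Township 2,467.52 → $2,500; Harbor Borough 662.96 → $700; Valley Precinct 1,631.29 → $1,600.

Upper Ward: $900 · North Township: $2,500 · Harbor Borough: $700 · Winslow District: $1,700 · Valley Precinct: $1,600 · Granite Zone: $1,800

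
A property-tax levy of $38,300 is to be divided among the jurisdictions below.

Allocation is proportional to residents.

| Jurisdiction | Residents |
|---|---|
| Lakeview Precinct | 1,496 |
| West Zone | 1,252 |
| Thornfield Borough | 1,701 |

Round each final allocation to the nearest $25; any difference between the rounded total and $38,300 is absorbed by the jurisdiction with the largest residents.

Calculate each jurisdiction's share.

Residents total: 1,496 + 1,252 + 1,701 = 4,449.
Unrounded shares: Lakeview Precinct 12,878.58; West Zone 10,778.06; Thornfield Borough 14,643.36.
At nearest $25: Lakeview Precinct $12,875; West Zone $10,775; Thornfield Borough $14,650. Sum = $38,300.
Rounded total matches; no reconciliation needed.

Lakeview Precinct: $12,875 | West Zone: $10,775 | Thornfield Borough: $14,650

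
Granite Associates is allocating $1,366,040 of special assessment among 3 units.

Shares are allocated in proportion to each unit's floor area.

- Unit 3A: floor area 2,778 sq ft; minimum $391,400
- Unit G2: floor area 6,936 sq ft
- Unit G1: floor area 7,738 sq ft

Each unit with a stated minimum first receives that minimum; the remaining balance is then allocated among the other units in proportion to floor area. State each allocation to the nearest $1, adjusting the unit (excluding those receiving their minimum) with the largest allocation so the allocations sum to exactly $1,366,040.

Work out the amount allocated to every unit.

Unit 3A: $391,400; Unit G2: $460,686; Unit G1: $513,954

Guaranteed amounts: Unit 3A $391,400. Balance $974,640.
Balance split over remaining floor area 14,674: Unit G2 460,685.77 → $460,686; Unit G1 513,954.23 → $513,954.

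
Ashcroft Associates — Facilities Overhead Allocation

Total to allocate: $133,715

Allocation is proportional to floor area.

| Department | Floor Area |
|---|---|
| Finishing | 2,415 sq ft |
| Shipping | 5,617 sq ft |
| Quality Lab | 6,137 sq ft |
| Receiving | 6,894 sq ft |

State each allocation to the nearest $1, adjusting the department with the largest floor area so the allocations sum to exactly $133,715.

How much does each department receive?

Finishing: $15,331 · Shipping: $35,659 · Quality Lab: $38,960 · Receiving: $43,765

Total floor area = 2,415 + 5,617 + 6,137 + 6,894 = 21,063.
Raw shares: Finishing 15,331.23; Shipping 35,658.60; Quality Lab 38,959.74; Receiving 43,765.43.
At nearest $1: Finishing $15,331; Shipping $35,659; Quality Lab $38,960; Receiving $43,765. Sum = $133,715.
No rounding difference to absorb.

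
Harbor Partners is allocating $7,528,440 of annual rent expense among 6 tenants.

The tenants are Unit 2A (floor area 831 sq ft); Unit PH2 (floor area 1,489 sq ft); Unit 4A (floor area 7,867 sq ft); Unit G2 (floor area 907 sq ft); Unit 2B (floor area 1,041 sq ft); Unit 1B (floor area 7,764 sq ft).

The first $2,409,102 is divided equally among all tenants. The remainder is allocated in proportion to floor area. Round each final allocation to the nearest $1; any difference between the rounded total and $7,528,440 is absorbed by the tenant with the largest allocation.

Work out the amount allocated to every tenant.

Unit 2A: $615,305 · Unit PH2: $784,586 · Unit 4A: $2,425,430 · Unit G2: $634,857 · Unit 2B: $669,331 · Unit 1B: $2,398,931

First tranche $2,409,102 split equally: $401,517 each.
Remainder $5,119,338 by floor area (total 19,899): Unit 2A 213,788.12 → $213,788; Unit PH2 383,069.21 → $383,069; Unit 4A 2,023,912.36 → $2,023,912; Unit G2 233,340.35 → $233,340; Unit 2B 267,814.00 → $267,814; Unit 1B 1,997,413.95 → $1,997,414.
Rounding difference +$1 on remainder applied to Unit 4A.
Totals: Unit 2A $401,517 + $213,788 = $615,305; Unit PH2 $401,517 + $383,069 = $784,586; Unit 4A $401,517 + $2,023,913 = $2,425,430; Unit G2 $401,517 + $233,340 = $634,857; Unit 2B $401,517 + $267,814 = $669,331; Unit 1B $401,517 + $1,997,414 = $2,398,931.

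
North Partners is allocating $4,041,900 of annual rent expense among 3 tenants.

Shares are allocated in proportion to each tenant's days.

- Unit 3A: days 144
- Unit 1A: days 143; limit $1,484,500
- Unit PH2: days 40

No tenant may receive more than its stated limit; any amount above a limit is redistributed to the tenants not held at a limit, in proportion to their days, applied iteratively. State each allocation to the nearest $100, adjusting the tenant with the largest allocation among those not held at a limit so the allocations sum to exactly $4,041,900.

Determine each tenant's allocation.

Unit 3A: $2,001,400; Unit 1A: $1,484,500; Unit PH2: $556,000

Sum of days: 327.
Proportional shares (ignoring caps): Unit 3A 1,779,919.27; Unit 1A 1,767,558.72; Unit PH2 494,422.02.
Held at cap: Unit 1A ($1,484,500); remaining pool $2,557,400 reallocated over remaining days 184.
Shares after redistribution: Unit 3A 2,001,443.48 → $2,001,400; Unit PH2 555,956.52 → $556,000.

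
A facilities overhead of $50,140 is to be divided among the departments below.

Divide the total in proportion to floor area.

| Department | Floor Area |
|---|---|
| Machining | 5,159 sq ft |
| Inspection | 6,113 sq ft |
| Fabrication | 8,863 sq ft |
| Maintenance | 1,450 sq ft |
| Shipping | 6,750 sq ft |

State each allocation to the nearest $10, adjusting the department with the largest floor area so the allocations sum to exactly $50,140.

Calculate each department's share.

Floor area total: 5,159 + 6,113 + 8,863 + 1,450 + 6,750 = 28,335.
Proportional shares: Machining 9,129.07; Inspection 10,817.22; Fabrication 15,683.46; Maintenance 2,565.84; Shipping 11,944.42.
After rounding ($10): Machining $9,130; Inspection $10,820; Fabrication $15,680; Maintenance $2,570; Shipping $11,940. Sum = $50,140.
No rounding difference to absorb.

Machining: $9,130 · Inspection: $10,820 · Fabrication: $15,680 · Maintenance: $2,570 · Shipping: $11,940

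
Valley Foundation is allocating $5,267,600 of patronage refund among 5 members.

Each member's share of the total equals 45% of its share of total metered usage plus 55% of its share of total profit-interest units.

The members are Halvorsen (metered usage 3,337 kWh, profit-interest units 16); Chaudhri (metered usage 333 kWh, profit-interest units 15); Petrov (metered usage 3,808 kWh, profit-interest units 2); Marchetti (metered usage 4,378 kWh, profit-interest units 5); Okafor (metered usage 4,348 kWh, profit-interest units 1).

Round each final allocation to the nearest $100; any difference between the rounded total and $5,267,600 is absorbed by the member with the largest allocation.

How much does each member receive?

Halvorsen: $1,676,800 | Chaudhri: $1,163,000 | Petrov: $705,600 | Marchetti: $1,011,900 | Okafor: $710,300

Totals — metered usage 16,204, profit-interest units 39.
Combined weights (45% metered usage + 55% profit-interest units): Halvorsen 0.3183; Chaudhri 0.2208; Petrov 0.1340; Marchetti 0.1921; Okafor 0.1349.
Pro-rata amounts: Halvorsen 1,676,743.39; Chaudhri 1,163,013.27; Petrov 705,630.81; Marchetti 1,011,873.89; Okafor 710,338.64.
At nearest $100: Halvorsen $1,676,700; Chaudhri $1,163,000; Petrov $705,600; Marchetti $1,011,900; Okafor $710,300. Sum = $5,267,500.
Difference $5,267,600 − $5,267,500 = +$100 applied to largest allocation (Halvorsen): Halvorsen becomes $1,676,800.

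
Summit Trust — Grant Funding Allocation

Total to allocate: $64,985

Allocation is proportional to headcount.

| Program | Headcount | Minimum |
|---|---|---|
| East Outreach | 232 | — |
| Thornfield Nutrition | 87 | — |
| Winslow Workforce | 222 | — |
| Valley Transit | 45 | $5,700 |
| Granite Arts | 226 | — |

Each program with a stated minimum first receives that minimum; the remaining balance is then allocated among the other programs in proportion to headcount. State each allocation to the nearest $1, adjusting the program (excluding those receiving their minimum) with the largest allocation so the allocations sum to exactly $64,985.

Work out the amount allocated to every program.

Guaranteed amounts: Valley Transit $5,700. Balance $59,285.
Balance split over remaining headcount 767: East Outreach 17,932.36 → $17,932; Thornfield Nutrition 6,724.63 → $6,725; Winslow Workforce 17,159.41 → $17,159; Granite Arts 17,468.59 → $17,469.

East Outreach: $17,932 | Thornfield Nutrition: $6,725 | Winslow Workforce: $17,159 | Valley Transit: $5,700 | Granite Arts: $17,469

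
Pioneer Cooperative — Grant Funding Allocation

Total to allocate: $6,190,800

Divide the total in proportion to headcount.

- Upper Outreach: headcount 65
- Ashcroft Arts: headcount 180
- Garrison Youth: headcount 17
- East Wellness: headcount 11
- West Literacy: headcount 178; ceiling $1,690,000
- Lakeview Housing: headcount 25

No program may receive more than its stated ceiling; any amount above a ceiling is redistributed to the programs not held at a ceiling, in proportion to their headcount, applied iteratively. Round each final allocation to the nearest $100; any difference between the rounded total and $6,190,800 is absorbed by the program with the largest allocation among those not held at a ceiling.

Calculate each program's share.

Upper Outreach: $981,700 | Ashcroft Arts: $2,718,600 | Garrison Youth: $256,800 | East Wellness: $166,100 | West Literacy: $1,690,000 | Lakeview Housing: $377,600

Headcount total: 476.
Pro-rata shares before constraints: Upper Outreach 845,382.35; Ashcroft Arts 2,341,058.82; Garrison Youth 221,100.00; East Wellness 143,064.71; West Literacy 2,315,047.06; Lakeview Housing 325,147.06.
Cap binds for West Literacy ($1,690,000); remaining pool $4,500,800 reallocated over remaining headcount 298.
Remaining shares: Upper Outreach 981,718.12 → $981,700; Ashcroft Arts 2,718,604.03 → $2,718,600; Garrison Youth 256,757.05 → $256,800; East Wellness 166,136.91 → $166,100; Lakeview Housing 377,583.89 → $377,600.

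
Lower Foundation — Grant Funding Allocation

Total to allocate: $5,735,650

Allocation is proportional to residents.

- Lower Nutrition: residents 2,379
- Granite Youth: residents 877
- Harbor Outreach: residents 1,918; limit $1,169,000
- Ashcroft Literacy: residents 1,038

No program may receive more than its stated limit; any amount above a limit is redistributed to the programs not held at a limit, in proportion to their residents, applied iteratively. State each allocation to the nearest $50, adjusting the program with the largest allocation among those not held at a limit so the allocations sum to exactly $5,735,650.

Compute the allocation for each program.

Total residents = 6,212.
Pro-rata shares before constraints: Lower Nutrition 2,196,572.98; Granite Youth 809,749.69; Harbor Outreach 1,770,923.49; Ashcroft Literacy 958,403.85.
Capped: Harbor Outreach ($1,169,000); remaining pool $4,566,650 reallocated over remaining residents 4,294.
Shares after redistribution: Lower Nutrition 2,530,055.97 → $2,530,050; Granite Youth 932,685.62 → $932,700; Ashcroft Literacy 1,103,908.41 → $1,103,900.

Lower Nutrition: $2,530,050 · Granite Youth: $932,700 · Harbor Outreach: $1,169,000 · Ashcroft Literacy: $1,103,900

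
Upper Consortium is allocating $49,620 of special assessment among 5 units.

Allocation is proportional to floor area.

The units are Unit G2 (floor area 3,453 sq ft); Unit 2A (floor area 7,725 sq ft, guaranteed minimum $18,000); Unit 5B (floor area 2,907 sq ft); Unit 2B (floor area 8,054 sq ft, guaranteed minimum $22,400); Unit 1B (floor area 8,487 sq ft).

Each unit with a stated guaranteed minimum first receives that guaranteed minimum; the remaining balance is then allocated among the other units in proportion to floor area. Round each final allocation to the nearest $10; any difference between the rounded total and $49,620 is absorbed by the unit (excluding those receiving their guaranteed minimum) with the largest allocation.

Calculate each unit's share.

Fund the minimums — Unit 2A $18,000; Unit 2B $22,400. Balance $9,220.
Balance split over remaining floor area 14,847: Unit G2 2,144.32 → $2,140; Unit 5B 1,805.25 → $1,810; Unit 1B 5,270.43 → $5,270.

Unit G2: $2,140 | Unit 2A: $18,000 | Unit 5B: $1,810 | Unit 2B: $22,400 | Unit 1B: $5,270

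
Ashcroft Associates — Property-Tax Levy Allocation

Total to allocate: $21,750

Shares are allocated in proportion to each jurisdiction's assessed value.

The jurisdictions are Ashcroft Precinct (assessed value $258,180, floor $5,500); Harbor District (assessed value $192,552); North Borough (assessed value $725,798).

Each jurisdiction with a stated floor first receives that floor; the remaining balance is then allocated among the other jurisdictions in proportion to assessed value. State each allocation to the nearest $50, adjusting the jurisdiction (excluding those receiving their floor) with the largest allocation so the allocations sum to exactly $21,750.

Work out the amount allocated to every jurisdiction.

Minimums first: Ashcroft Precinct $5,500. Remaining pool $16,250.
Remaining pool split over remaining assessed value 918,350: Harbor District 3,407.17 → $3,400; North Borough 12,842.83 → $12,850.

Ashcroft Precinct: $5,500; Harbor District: $3,400; North Borough: $12,850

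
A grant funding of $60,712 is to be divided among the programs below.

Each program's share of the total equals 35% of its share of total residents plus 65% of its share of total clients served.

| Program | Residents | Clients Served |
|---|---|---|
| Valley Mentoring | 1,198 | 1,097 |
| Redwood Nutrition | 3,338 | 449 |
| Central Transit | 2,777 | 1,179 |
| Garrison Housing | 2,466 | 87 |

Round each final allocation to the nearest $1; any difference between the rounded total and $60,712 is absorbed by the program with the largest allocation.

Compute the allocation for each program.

Residents total 9,779; clients served total 2,812.
Blended shares (35% residents + 65% clients served): Valley Mentoring 0.2965; Redwood Nutrition 0.2233; Central Transit 0.3719; Garrison Housing 0.1084.
Unrounded shares: Valley Mentoring 17,998.17; Redwood Nutrition 13,554.42; Central Transit 22,580.01; Garrison Housing 6,579.41.
At nearest $1: Valley Mentoring $17,998; Redwood Nutrition $13,554; Central Transit $22,580; Garrison Housing $6,579. Sum = $60,711.
Difference $60,712 − $60,711 = +$1 applied to largest allocation (Central Transit): Central Transit becomes $22,581.

Valley Mentoring: $17,998 · Redwood Nutrition: $13,554 · Central Transit: $22,581 · Garrison Housing: $6,579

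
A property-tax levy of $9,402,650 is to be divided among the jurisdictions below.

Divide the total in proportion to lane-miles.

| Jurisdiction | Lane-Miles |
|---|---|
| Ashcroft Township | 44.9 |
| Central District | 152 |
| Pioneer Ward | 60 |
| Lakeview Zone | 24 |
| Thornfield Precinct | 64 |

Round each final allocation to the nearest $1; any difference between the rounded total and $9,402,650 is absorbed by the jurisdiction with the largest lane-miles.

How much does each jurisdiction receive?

Ashcroft Township: $1,224,062 | Central District: $4,143,818 | Pioneer Ward: $1,635,718 | Lakeview Zone: $654,287 | Thornfield Precinct: $1,744,765

Combined lane-miles = 44.9 + 152 + 60 + 24 + 64 = 344.9.
Proportional shares: Ashcroft Township 1,224,062.00; Central District 4,143,817.92; Pioneer Ward 1,635,717.60; Lakeview Zone 654,287.04; Thornfield Precinct 1,744,765.44.
Rounded to nearest $1: Ashcroft Township $1,224,062; Central District $4,143,818; Pioneer Ward $1,635,718; Lakeview Zone $654,287; Thornfield Precinct $1,744,765. Sum = $9,402,650.
Rounded total matches; no reconciliation needed.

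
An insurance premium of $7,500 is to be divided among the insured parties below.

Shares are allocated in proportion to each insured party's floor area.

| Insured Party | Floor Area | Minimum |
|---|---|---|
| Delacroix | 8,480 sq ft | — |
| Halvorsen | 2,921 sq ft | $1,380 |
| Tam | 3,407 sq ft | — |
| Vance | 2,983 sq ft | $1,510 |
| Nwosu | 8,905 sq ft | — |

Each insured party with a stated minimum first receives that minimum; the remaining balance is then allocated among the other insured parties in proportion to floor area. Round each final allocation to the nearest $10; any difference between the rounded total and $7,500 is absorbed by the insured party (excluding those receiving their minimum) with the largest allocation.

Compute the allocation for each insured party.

Delacroix: $1,880 | Halvorsen: $1,380 | Tam: $760 | Vance: $1,510 | Nwosu: $1,970

Fund the minimums — Halvorsen $1,380; Vance $1,510. Remaining pool $4,610.
Remaining pool split over remaining floor area 20,792: Delacroix 1,880.18 → $1,880; Tam 755.40 → $760; Nwosu 1,974.42 → $1,970.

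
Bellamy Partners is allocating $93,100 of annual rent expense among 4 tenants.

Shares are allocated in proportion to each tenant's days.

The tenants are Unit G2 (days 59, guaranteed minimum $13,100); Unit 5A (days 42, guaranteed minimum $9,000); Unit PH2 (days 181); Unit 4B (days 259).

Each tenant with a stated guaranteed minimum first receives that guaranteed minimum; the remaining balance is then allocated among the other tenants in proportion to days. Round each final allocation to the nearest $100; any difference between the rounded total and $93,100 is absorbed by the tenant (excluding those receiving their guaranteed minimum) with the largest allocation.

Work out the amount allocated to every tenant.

Unit G2: $13,100 | Unit 5A: $9,000 | Unit PH2: $29,200 | Unit 4B: $41,800

Fund the minimums — Unit G2 $13,100; Unit 5A $9,000. Remaining pool $71,000.
Remaining pool split over remaining days 440: Unit PH2 29,206.82 → $29,200; Unit 4B 41,793.18 → $41,800.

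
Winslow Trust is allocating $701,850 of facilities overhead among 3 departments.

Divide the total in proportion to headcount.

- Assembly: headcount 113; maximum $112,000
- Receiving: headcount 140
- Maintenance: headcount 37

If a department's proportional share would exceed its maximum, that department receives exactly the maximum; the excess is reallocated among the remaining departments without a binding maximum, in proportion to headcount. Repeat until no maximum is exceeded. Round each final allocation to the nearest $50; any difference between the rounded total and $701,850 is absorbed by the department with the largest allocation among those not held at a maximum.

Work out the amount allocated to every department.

Sum of headcount: 290.
Proportional shares (ignoring caps): Assembly 273,479.48; Receiving 338,824.14; Maintenance 89,546.38.
Cap binds for Assembly ($112,000); balance $589,850 reallocated over remaining headcount 177.
Remaining shares: Receiving 466,548.02 → $466,550; Maintenance 123,301.98 → $123,300.

Assembly: $112,000; Receiving: $466,550; Maintenance: $123,300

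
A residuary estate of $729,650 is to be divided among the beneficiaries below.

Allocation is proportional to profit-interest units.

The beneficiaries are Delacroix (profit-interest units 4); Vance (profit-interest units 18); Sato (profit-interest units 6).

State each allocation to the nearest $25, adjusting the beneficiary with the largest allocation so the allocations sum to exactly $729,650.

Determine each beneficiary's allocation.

Total profit-interest units = 28.
Pro-rata amounts: Delacroix 4/28 × $729,650 = 104,235.71; Vance 18/28 × $729,650 = 469,060.71; Sato 6/28 × $729,650 = 156,353.57.
After rounding ($25): Delacroix $104,225; Vance $469,050; Sato $156,350. Sum = $729,625.
Difference $729,650 − $729,625 = +$25 applied to largest allocation (Vance): Vance becomes $469,075.

Delacroix: $104,225 · Vance: $469,075 · Sato: $156,350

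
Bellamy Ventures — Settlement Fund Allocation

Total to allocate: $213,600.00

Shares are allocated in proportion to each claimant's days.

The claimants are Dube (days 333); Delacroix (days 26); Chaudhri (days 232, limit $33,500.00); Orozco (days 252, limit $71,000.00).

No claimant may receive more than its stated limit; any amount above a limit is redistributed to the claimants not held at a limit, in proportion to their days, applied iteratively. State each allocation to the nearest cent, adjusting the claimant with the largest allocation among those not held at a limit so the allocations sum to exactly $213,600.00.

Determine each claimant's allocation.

Combined days = 843.
Pro-rata shares before constraints: Dube 84,375.8007; Delacroix 6,587.9004; Chaudhri 58,784.3416; Orozco 63,851.9573.
Capped: Chaudhri ($33,500.00); balance $180,100.00 reallocated over remaining days 611.
Capped: Orozco ($71,000.00); balance $109,100.00 reallocated over remaining days 359.
Redistributed shares: Dube 101,198.6072 → $101,198.61; Delacroix 7,901.3928 → $7,901.39.

Dube: $101,198.61 | Delacroix: $7,901.39 | Chaudhri: $33,500.00 | Orozco: $71,000.00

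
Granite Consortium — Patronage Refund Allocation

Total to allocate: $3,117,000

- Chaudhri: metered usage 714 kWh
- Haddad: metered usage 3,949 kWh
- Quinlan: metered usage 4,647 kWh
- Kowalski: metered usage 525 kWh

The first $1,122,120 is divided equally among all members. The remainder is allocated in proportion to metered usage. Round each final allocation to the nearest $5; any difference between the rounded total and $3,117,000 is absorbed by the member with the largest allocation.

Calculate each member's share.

Chaudhri: $425,355; Haddad: $1,081,525; Quinlan: $1,223,100; Kowalski: $387,020

$1,122,120 shared equally gives $280,530 per member.
Remainder $1,994,880 by metered usage (total 9,835): Chaudhri 144,824.03 → $144,825; Haddad 800,994.52 → $800,995; Quinlan 942,573.19 → $942,575; Kowalski 106,488.26 → $106,490.
Rounding difference −$5 on remainder applied to Quinlan.
Totals: Chaudhri $280,530 + $144,825 = $425,355; Haddad $280,530 + $800,995 = $1,081,525; Quinlan $280,530 + $942,570 = $1,223,100; Kowalski $280,530 + $106,490 = $387,020.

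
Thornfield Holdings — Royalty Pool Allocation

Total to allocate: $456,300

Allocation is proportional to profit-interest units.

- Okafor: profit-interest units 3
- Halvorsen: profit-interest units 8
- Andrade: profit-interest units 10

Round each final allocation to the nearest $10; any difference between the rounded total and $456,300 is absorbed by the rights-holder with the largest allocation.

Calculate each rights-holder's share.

Okafor: $65,190 · Halvorsen: $173,830 · Andrade: $217,280

Total profit-interest units = 21.
Raw shares: Okafor 3/21 × $456,300 = 65,185.71; Halvorsen 8/21 × $456,300 = 173,828.57; Andrade 10/21 × $456,300 = 217,285.71.
After rounding ($10): Okafor $65,190; Halvorsen $173,830; Andrade $217,290. Sum = $456,310.
Difference $456,300 − $456,310 = −$10 applied to largest allocation (Andrade): Andrade becomes $217,280.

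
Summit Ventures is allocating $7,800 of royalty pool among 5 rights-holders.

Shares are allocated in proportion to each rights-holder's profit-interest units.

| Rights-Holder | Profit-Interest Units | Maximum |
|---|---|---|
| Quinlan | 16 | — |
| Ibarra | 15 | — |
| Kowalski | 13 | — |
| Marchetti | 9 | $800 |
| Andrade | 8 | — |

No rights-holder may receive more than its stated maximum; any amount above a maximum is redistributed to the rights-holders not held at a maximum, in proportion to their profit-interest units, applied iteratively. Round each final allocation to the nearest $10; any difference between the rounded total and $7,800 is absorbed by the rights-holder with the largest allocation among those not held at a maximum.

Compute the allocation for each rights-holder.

Total profit-interest units = 61.
Proportional shares (ignoring caps): Quinlan 2,045.90; Ibarra 1,918.03; Kowalski 1,662.30; Marchetti 1,150.82; Andrade 1,022.95.
Held at cap: Marchetti ($800); balance $7,000 reallocated over remaining profit-interest units 52.
Redistributed shares: Quinlan 2,153.85 → $2,150; Ibarra 2,019.23 → $2,020; Kowalski 1,750.00 → $1,750; Andrade 1,076.92 → $1,080.

Quinlan: $2,150 | Ibarra: $2,020 | Kowalski: $1,750 | Marchetti: $800 | Andrade: $1,080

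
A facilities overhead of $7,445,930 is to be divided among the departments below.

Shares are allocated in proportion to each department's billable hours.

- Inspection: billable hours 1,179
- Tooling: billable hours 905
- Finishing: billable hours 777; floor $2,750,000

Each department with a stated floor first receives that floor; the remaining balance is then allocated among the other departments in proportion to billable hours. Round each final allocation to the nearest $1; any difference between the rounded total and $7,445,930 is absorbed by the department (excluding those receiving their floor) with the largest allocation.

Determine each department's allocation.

Minimums first: Finishing $2,750,000. Residual $4,695,930.
Residual split over remaining billable hours 2,084: Inspection 2,656,670.57 → $2,656,671; Tooling 2,039,259.43 → $2,039,259.

Inspection: $2,656,671 | Tooling: $2,039,259 | Finishing: $2,750,000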